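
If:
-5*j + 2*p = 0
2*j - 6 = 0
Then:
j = 3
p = 15/2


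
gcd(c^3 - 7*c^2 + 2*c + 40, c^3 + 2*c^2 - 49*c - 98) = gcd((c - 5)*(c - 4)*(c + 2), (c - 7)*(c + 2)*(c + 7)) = c + 2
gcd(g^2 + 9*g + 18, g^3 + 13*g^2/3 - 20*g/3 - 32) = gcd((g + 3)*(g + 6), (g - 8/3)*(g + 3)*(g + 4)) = g + 3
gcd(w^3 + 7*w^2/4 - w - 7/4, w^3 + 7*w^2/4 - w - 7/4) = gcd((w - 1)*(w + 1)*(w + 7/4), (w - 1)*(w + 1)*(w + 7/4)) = w^3 + 7*w^2/4 - w - 7/4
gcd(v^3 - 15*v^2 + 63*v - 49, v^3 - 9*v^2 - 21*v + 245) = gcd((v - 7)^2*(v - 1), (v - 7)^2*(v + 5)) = v^2 - 14*v + 49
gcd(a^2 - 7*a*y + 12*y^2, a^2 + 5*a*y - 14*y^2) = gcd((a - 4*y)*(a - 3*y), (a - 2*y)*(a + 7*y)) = 1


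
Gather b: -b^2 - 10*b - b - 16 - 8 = -b^2 - 11*b - 24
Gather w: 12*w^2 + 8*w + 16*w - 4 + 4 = 12*w^2 + 24*w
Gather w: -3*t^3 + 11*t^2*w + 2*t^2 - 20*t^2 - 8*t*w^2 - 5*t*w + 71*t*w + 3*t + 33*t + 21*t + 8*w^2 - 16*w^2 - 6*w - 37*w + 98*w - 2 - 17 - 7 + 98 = -3*t^3 - 18*t^2 + 57*t + w^2*(-8*t - 8) + w*(11*t^2 + 66*t + 55) + 72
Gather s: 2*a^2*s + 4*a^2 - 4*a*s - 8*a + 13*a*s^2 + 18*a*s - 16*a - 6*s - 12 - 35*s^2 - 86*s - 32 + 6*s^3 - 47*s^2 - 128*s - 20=4*a^2 - 24*a + 6*s^3 + s^2*(13*a - 82) + s*(2*a^2 + 14*a - 220) - 64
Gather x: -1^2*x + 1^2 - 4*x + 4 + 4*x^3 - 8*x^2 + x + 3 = 4*x^3 - 8*x^2 - 4*x + 8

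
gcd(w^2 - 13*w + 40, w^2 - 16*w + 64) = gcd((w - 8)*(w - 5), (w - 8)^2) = w - 8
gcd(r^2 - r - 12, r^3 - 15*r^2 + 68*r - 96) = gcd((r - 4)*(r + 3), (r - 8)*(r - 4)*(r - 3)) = r - 4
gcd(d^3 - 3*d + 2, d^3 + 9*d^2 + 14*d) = d + 2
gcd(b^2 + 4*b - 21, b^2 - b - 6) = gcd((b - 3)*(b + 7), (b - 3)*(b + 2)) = b - 3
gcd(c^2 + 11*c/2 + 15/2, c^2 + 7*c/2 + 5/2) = c + 5/2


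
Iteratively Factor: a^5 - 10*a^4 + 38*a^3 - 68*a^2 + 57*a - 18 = (a - 2)*(a^4 - 8*a^3 + 22*a^2 - 24*a + 9) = (a - 3)*(a - 2)*(a^3 - 5*a^2 + 7*a - 3) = (a - 3)*(a - 2)*(a - 1)*(a^2 - 4*a + 3) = (a - 3)^2*(a - 2)*(a - 1)*(a - 1)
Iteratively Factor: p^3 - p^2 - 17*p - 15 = (p - 5)*(p^2 + 4*p + 3) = (p - 5)*(p + 3)*(p + 1)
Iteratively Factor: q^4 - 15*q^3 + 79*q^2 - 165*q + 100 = (q - 1)*(q^3 - 14*q^2 + 65*q - 100) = (q - 5)*(q - 1)*(q^2 - 9*q + 20) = (q - 5)*(q - 4)*(q - 1)*(q - 5)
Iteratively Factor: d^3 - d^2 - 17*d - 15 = (d - 5)*(d^2 + 4*d + 3) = (d - 5)*(d + 3)*(d + 1)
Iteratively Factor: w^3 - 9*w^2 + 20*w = (w - 5)*(w^2 - 4*w) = w*(w - 5)*(w - 4)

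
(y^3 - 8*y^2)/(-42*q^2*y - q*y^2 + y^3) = y*(8 - y)/(42*q^2 + q*y - y^2)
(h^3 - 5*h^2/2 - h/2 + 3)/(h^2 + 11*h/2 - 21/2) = (h^2 - h - 2)/(h + 7)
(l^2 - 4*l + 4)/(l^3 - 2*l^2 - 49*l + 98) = (l - 2)/(l^2 - 49)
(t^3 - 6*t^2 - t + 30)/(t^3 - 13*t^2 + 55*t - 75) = (t + 2)/(t - 5)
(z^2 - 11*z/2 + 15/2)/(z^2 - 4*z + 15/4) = 2*(z - 3)/(2*z - 3)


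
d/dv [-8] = 0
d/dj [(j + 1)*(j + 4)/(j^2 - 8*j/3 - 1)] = 3*(-23*j^2 - 30*j + 17)/(9*j^4 - 48*j^3 + 46*j^2 + 48*j + 9)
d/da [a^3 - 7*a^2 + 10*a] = 3*a^2 - 14*a + 10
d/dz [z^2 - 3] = 2*z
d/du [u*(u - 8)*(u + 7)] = 3*u^2 - 2*u - 56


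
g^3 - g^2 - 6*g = g*(g - 3)*(g + 2)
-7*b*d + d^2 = d*(-7*b + d)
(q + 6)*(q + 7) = q^2 + 13*q + 42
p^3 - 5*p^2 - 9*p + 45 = (p - 5)*(p - 3)*(p + 3)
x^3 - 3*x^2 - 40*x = x*(x - 8)*(x + 5)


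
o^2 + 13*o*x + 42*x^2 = (o + 6*x)*(o + 7*x)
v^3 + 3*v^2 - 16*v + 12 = (v - 2)*(v - 1)*(v + 6)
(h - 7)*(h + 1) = h^2 - 6*h - 7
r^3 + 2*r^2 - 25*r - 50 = (r - 5)*(r + 2)*(r + 5)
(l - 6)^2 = l^2 - 12*l + 36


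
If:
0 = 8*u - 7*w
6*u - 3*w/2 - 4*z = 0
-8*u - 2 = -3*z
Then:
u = -28/67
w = -32/67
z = -30/67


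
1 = 1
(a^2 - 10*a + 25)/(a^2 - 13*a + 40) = (a - 5)/(a - 8)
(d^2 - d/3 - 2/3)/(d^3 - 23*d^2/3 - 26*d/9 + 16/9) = 3*(d - 1)/(3*d^2 - 25*d + 8)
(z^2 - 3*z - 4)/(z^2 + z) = (z - 4)/z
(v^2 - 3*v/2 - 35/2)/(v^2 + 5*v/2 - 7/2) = (v - 5)/(v - 1)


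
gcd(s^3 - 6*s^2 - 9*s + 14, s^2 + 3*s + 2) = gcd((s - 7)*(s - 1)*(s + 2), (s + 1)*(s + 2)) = s + 2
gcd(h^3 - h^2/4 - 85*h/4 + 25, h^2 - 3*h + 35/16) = h - 5/4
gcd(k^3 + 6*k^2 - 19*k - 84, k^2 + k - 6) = k + 3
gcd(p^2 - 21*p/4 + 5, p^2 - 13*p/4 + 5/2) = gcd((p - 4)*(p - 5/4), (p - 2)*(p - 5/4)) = p - 5/4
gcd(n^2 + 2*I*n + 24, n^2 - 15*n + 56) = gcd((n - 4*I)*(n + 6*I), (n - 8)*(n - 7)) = 1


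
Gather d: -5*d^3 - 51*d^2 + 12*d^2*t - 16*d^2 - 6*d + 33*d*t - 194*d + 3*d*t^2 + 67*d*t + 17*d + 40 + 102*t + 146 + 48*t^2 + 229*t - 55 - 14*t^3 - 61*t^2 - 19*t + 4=-5*d^3 + d^2*(12*t - 67) + d*(3*t^2 + 100*t - 183) - 14*t^3 - 13*t^2 + 312*t + 135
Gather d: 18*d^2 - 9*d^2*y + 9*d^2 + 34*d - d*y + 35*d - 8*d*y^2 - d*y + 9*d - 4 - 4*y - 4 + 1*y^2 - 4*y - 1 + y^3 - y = d^2*(27 - 9*y) + d*(-8*y^2 - 2*y + 78) + y^3 + y^2 - 9*y - 9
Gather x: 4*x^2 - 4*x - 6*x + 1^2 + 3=4*x^2 - 10*x + 4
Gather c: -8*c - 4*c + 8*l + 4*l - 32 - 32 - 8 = -12*c + 12*l - 72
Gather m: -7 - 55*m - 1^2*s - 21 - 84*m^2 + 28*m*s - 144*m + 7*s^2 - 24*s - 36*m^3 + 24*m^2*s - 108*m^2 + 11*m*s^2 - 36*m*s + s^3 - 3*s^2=-36*m^3 + m^2*(24*s - 192) + m*(11*s^2 - 8*s - 199) + s^3 + 4*s^2 - 25*s - 28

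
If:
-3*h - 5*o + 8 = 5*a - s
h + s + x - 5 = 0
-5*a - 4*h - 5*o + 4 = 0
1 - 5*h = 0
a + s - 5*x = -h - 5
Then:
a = 44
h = 1/5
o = -1084/25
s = -21/5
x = 9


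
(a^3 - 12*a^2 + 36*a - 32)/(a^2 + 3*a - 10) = (a^2 - 10*a + 16)/(a + 5)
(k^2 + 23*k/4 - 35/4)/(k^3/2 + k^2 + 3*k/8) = 2*(4*k^2 + 23*k - 35)/(k*(4*k^2 + 8*k + 3))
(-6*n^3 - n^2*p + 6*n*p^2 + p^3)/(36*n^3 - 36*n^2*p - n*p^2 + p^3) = (n + p)/(-6*n + p)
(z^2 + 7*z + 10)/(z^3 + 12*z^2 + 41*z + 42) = (z + 5)/(z^2 + 10*z + 21)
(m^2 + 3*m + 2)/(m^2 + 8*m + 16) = (m^2 + 3*m + 2)/(m^2 + 8*m + 16)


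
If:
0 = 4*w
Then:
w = 0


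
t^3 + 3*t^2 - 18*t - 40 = (t - 4)*(t + 2)*(t + 5)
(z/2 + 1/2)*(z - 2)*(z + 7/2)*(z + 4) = z^4/2 + 13*z^3/4 + 9*z^2/4 - 29*z/2 - 14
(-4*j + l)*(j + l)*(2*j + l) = -8*j^3 - 10*j^2*l - j*l^2 + l^3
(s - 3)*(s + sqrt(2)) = s^2 - 3*s + sqrt(2)*s - 3*sqrt(2)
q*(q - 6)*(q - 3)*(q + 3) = q^4 - 6*q^3 - 9*q^2 + 54*q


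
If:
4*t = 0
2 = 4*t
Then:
No Solution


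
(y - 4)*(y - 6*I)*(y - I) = y^3 - 4*y^2 - 7*I*y^2 - 6*y + 28*I*y + 24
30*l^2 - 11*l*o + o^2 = (-6*l + o)*(-5*l + o)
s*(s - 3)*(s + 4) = s^3 + s^2 - 12*s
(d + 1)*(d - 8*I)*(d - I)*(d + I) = d^4 + d^3 - 8*I*d^3 + d^2 - 8*I*d^2 + d - 8*I*d - 8*I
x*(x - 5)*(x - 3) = x^3 - 8*x^2 + 15*x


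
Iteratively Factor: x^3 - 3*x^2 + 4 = (x - 2)*(x^2 - x - 2) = (x - 2)*(x + 1)*(x - 2)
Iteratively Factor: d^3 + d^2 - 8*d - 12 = (d - 3)*(d^2 + 4*d + 4) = (d - 3)*(d + 2)*(d + 2)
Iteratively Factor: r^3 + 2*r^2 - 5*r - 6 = (r - 2)*(r^2 + 4*r + 3) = (r - 2)*(r + 3)*(r + 1)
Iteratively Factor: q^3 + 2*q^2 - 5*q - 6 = (q + 1)*(q^2 + q - 6) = (q - 2)*(q + 1)*(q + 3)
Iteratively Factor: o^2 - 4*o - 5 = (o + 1)*(o - 5)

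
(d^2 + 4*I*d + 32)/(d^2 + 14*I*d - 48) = (d - 4*I)/(d + 6*I)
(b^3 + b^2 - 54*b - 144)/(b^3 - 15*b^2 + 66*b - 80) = (b^2 + 9*b + 18)/(b^2 - 7*b + 10)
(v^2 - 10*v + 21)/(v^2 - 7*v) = (v - 3)/v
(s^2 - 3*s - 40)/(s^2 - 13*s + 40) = (s + 5)/(s - 5)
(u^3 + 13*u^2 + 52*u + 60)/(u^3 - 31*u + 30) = (u^2 + 7*u + 10)/(u^2 - 6*u + 5)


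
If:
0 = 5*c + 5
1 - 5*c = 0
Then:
No Solution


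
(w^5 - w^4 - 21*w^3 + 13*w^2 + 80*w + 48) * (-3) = -3*w^5 + 3*w^4 + 63*w^3 - 39*w^2 - 240*w - 144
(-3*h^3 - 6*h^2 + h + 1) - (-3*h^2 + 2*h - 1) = -3*h^3 - 3*h^2 - h + 2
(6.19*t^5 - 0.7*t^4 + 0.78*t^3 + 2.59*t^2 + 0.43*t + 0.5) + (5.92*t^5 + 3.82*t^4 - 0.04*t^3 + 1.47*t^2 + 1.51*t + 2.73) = 12.11*t^5 + 3.12*t^4 + 0.74*t^3 + 4.06*t^2 + 1.94*t + 3.23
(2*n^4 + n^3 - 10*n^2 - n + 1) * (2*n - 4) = 4*n^5 - 6*n^4 - 24*n^3 + 38*n^2 + 6*n - 4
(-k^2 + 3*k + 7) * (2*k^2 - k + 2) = -2*k^4 + 7*k^3 + 9*k^2 - k + 14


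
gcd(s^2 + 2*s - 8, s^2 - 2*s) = s - 2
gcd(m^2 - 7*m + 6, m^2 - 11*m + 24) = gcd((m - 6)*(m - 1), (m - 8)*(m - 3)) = 1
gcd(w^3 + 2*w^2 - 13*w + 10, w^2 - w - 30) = w + 5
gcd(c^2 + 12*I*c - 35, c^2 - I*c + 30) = c + 5*I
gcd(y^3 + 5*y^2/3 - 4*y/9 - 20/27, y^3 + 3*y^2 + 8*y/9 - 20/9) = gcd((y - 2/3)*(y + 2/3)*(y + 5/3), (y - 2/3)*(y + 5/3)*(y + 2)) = y^2 + y - 10/9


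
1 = 1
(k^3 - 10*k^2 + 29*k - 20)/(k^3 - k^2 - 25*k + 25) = (k - 4)/(k + 5)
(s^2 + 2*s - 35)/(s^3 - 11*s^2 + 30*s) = (s + 7)/(s*(s - 6))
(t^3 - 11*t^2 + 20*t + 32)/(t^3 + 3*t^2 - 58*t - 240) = (t^2 - 3*t - 4)/(t^2 + 11*t + 30)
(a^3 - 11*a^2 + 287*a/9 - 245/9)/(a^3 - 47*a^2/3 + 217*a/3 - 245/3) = (a - 7/3)/(a - 7)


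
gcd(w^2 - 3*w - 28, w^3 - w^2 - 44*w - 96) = w + 4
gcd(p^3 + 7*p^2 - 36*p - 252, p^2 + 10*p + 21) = p + 7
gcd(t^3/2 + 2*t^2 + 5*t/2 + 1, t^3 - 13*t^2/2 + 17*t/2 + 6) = 1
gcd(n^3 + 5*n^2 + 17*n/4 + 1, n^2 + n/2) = n + 1/2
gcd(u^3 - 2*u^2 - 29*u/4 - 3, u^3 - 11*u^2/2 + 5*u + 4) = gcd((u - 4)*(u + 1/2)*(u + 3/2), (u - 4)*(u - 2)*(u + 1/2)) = u^2 - 7*u/2 - 2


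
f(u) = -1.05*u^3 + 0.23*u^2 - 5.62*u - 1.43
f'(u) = -3.15*u^2 + 0.46*u - 5.62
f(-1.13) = 6.73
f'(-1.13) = -10.16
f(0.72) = -5.75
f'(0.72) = -6.92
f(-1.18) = 7.25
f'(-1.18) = -10.55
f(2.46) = -29.49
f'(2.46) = -23.55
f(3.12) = -48.62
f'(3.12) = -34.85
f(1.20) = -9.66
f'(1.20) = -9.60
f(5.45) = -195.20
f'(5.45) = -96.68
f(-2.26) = 24.57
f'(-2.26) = -22.75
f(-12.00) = 1913.53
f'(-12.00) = -464.74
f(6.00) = -253.67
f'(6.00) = -116.26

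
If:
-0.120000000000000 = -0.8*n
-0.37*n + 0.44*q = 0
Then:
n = 0.15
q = 0.13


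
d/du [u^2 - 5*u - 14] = 2*u - 5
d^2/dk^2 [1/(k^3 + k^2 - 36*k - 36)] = 2*(-(3*k + 1)*(k^3 + k^2 - 36*k - 36) + (3*k^2 + 2*k - 36)^2)/(k^3 + k^2 - 36*k - 36)^3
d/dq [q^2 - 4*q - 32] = 2*q - 4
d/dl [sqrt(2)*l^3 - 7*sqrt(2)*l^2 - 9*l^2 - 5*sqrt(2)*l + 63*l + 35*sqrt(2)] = 3*sqrt(2)*l^2 - 14*sqrt(2)*l - 18*l - 5*sqrt(2) + 63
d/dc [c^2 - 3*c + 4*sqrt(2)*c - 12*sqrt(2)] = 2*c - 3 + 4*sqrt(2)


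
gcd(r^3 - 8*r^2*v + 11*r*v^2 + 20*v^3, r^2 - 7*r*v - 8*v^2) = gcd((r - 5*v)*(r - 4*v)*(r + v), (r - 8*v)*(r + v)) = r + v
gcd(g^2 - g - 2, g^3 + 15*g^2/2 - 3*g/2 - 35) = g - 2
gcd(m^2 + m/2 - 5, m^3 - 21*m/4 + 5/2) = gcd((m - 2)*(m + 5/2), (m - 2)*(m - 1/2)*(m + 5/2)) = m^2 + m/2 - 5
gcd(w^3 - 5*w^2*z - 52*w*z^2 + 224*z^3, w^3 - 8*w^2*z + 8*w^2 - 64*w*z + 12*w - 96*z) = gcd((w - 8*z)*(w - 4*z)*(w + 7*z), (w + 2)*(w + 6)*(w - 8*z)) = -w + 8*z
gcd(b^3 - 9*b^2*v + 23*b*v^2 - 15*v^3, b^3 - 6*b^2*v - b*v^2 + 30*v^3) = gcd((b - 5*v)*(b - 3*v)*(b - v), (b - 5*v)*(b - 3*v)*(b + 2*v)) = b^2 - 8*b*v + 15*v^2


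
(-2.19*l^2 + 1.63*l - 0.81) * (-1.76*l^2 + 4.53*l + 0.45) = 3.8544*l^4 - 12.7895*l^3 + 7.824*l^2 - 2.9358*l - 0.3645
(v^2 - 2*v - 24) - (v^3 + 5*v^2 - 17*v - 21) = -v^3 - 4*v^2 + 15*v - 3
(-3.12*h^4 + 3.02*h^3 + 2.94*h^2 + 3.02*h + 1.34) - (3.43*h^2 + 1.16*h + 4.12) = -3.12*h^4 + 3.02*h^3 - 0.49*h^2 + 1.86*h - 2.78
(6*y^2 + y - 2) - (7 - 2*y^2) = 8*y^2 + y - 9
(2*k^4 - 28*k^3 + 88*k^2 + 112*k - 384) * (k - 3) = 2*k^5 - 34*k^4 + 172*k^3 - 152*k^2 - 720*k + 1152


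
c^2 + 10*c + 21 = (c + 3)*(c + 7)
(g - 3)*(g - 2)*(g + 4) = g^3 - g^2 - 14*g + 24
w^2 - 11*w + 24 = (w - 8)*(w - 3)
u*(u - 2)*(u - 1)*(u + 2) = u^4 - u^3 - 4*u^2 + 4*u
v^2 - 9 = (v - 3)*(v + 3)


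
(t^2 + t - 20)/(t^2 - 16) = (t + 5)/(t + 4)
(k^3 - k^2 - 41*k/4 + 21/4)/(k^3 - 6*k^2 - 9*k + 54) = (k^2 - 4*k + 7/4)/(k^2 - 9*k + 18)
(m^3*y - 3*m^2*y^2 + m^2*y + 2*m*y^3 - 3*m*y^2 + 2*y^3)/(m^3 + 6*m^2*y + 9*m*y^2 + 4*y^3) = y*(m^3 - 3*m^2*y + m^2 + 2*m*y^2 - 3*m*y + 2*y^2)/(m^3 + 6*m^2*y + 9*m*y^2 + 4*y^3)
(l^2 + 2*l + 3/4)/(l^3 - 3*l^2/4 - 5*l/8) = 2*(2*l + 3)/(l*(4*l - 5))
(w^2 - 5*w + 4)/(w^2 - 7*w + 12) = (w - 1)/(w - 3)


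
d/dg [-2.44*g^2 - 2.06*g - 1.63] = -4.88*g - 2.06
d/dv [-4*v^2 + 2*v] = 2 - 8*v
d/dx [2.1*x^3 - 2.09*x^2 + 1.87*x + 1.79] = 6.3*x^2 - 4.18*x + 1.87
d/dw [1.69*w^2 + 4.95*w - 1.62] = 3.38*w + 4.95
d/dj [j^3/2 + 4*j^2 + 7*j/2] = 3*j^2/2 + 8*j + 7/2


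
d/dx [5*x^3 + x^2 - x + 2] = 15*x^2 + 2*x - 1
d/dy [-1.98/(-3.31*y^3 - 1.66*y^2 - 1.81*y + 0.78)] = (-19.6614*y^2 - 6.5736*y - 3.5838)/(3.31*y^3 + 1.66*y^2 + 1.81*y - 0.78)^2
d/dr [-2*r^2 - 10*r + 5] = -4*r - 10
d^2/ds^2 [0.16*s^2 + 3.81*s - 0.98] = 0.320000000000000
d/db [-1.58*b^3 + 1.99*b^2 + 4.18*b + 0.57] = -4.74*b^2 + 3.98*b + 4.18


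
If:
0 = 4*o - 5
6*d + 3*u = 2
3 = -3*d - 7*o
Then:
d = -47/12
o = 5/4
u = 17/2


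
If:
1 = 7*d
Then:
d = 1/7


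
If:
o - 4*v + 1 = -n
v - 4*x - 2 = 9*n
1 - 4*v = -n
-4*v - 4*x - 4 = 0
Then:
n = 13/31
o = 0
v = 11/31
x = -42/31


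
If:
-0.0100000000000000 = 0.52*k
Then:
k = -0.02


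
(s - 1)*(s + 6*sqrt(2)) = s^2 - s + 6*sqrt(2)*s - 6*sqrt(2)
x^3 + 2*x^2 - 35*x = x*(x - 5)*(x + 7)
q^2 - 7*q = q*(q - 7)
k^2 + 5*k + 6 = (k + 2)*(k + 3)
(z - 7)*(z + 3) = z^2 - 4*z - 21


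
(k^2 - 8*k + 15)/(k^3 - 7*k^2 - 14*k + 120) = (k - 3)/(k^2 - 2*k - 24)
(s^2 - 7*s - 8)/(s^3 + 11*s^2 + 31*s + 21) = (s - 8)/(s^2 + 10*s + 21)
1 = 1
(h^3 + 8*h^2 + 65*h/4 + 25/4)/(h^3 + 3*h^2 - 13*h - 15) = (h^2 + 3*h + 5/4)/(h^2 - 2*h - 3)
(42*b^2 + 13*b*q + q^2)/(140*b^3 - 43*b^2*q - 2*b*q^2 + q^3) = (6*b + q)/(20*b^2 - 9*b*q + q^2)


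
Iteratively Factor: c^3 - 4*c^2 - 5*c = (c)*(c^2 - 4*c - 5) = c*(c - 5)*(c + 1)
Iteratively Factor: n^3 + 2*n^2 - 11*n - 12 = (n - 3)*(n^2 + 5*n + 4) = (n - 3)*(n + 4)*(n + 1)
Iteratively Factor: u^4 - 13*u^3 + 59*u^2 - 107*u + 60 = (u - 3)*(u^3 - 10*u^2 + 29*u - 20) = (u - 5)*(u - 3)*(u^2 - 5*u + 4) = (u - 5)*(u - 3)*(u - 1)*(u - 4)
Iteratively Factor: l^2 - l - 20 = (l + 4)*(l - 5)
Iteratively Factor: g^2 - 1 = (g - 1)*(g + 1)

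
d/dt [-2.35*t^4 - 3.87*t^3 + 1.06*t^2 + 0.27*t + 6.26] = -9.4*t^3 - 11.61*t^2 + 2.12*t + 0.27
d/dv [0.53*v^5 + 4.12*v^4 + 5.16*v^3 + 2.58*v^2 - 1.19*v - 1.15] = 2.65*v^4 + 16.48*v^3 + 15.48*v^2 + 5.16*v - 1.19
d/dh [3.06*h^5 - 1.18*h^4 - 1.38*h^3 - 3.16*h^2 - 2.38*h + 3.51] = 15.3*h^4 - 4.72*h^3 - 4.14*h^2 - 6.32*h - 2.38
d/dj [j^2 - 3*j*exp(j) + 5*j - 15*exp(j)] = -3*j*exp(j) + 2*j - 18*exp(j) + 5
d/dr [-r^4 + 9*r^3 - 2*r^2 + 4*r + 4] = -4*r^3 + 27*r^2 - 4*r + 4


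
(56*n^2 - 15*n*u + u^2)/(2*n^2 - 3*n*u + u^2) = (56*n^2 - 15*n*u + u^2)/(2*n^2 - 3*n*u + u^2)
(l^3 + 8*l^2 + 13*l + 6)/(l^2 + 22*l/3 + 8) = 3*(l^2 + 2*l + 1)/(3*l + 4)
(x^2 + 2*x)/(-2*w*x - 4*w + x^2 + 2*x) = x/(-2*w + x)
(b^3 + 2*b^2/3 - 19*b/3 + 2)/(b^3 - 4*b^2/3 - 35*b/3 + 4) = (b - 2)/(b - 4)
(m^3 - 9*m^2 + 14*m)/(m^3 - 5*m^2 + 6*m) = (m - 7)/(m - 3)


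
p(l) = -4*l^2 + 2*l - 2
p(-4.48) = -91.24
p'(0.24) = 0.08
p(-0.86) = -6.68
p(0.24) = -1.75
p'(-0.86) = 8.88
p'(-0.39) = 5.12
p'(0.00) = 2.00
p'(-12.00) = 98.00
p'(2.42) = -17.36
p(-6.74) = -197.19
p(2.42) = -20.59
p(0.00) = -2.00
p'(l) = 2 - 8*l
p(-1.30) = -11.36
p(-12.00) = -602.00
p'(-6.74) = 55.92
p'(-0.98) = 9.84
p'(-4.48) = 37.84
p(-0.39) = -3.39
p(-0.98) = -7.80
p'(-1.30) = 12.40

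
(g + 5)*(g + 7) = g^2 + 12*g + 35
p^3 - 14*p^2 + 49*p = p*(p - 7)^2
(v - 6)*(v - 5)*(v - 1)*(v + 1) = v^4 - 11*v^3 + 29*v^2 + 11*v - 30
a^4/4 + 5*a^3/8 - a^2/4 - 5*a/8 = a*(a/4 + 1/4)*(a - 1)*(a + 5/2)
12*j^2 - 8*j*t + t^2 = (-6*j + t)*(-2*j + t)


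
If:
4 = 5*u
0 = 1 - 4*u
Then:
No Solution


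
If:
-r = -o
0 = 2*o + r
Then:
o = 0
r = 0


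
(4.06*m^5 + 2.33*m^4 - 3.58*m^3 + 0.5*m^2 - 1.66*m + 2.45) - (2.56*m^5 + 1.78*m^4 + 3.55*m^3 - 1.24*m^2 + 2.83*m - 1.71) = 1.5*m^5 + 0.55*m^4 - 7.13*m^3 + 1.74*m^2 - 4.49*m + 4.16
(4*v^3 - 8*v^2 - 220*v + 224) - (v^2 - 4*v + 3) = 4*v^3 - 9*v^2 - 216*v + 221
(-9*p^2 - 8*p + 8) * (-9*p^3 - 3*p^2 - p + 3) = 81*p^5 + 99*p^4 - 39*p^3 - 43*p^2 - 32*p + 24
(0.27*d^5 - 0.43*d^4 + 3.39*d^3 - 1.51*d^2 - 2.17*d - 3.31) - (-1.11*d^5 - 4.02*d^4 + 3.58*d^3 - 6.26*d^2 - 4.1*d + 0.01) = 1.38*d^5 + 3.59*d^4 - 0.19*d^3 + 4.75*d^2 + 1.93*d - 3.32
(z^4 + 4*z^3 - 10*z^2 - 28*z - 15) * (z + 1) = z^5 + 5*z^4 - 6*z^3 - 38*z^2 - 43*z - 15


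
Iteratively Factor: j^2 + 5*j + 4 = (j + 4)*(j + 1)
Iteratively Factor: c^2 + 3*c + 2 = (c + 2)*(c + 1)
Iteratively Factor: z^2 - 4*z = (z - 4)*(z)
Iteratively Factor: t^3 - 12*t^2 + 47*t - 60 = (t - 3)*(t^2 - 9*t + 20) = (t - 5)*(t - 3)*(t - 4)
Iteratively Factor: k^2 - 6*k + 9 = (k - 3)*(k - 3)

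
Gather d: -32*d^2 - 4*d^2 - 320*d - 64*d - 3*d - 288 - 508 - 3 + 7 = -36*d^2 - 387*d - 792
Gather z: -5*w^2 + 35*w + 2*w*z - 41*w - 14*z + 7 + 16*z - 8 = -5*w^2 - 6*w + z*(2*w + 2) - 1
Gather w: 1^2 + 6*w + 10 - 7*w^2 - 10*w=-7*w^2 - 4*w + 11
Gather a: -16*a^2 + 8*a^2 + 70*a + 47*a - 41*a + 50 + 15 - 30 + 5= -8*a^2 + 76*a + 40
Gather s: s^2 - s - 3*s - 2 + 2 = s^2 - 4*s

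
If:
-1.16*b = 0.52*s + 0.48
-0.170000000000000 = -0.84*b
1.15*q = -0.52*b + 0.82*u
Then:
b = 0.20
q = 0.71304347826087*u - 0.0915113871635611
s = -1.37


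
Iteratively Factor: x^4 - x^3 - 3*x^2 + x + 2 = (x + 1)*(x^3 - 2*x^2 - x + 2) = (x + 1)^2*(x^2 - 3*x + 2) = (x - 2)*(x + 1)^2*(x - 1)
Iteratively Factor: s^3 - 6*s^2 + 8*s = (s)*(s^2 - 6*s + 8) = s*(s - 4)*(s - 2)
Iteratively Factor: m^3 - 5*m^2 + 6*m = (m - 2)*(m^2 - 3*m) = (m - 3)*(m - 2)*(m)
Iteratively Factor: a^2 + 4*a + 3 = (a + 3)*(a + 1)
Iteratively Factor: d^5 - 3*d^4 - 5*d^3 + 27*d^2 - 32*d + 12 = (d - 2)*(d^4 - d^3 - 7*d^2 + 13*d - 6) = (d - 2)*(d - 1)*(d^3 - 7*d + 6) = (d - 2)*(d - 1)*(d + 3)*(d^2 - 3*d + 2) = (d - 2)*(d - 1)^2*(d + 3)*(d - 2)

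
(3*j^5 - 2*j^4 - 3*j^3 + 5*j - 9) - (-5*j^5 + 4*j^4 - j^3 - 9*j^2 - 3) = 8*j^5 - 6*j^4 - 2*j^3 + 9*j^2 + 5*j - 6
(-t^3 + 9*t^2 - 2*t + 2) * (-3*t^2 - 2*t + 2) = 3*t^5 - 25*t^4 - 14*t^3 + 16*t^2 - 8*t + 4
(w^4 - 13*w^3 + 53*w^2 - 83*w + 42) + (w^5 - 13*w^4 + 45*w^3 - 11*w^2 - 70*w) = w^5 - 12*w^4 + 32*w^3 + 42*w^2 - 153*w + 42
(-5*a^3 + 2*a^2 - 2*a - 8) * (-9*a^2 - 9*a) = 45*a^5 + 27*a^4 + 90*a^2 + 72*a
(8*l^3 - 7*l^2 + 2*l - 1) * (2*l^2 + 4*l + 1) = 16*l^5 + 18*l^4 - 16*l^3 - l^2 - 2*l - 1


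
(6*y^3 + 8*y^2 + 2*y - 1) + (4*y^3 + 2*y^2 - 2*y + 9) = 10*y^3 + 10*y^2 + 8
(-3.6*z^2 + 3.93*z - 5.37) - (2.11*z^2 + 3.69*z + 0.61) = -5.71*z^2 + 0.24*z - 5.98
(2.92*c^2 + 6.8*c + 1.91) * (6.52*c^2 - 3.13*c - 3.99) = 19.0384*c^4 + 35.1964*c^3 - 20.4816*c^2 - 33.1103*c - 7.6209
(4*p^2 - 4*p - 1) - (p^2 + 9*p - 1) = 3*p^2 - 13*p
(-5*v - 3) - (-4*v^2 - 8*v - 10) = 4*v^2 + 3*v + 7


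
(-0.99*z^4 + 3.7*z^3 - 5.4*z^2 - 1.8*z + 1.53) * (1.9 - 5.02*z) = 4.9698*z^5 - 20.455*z^4 + 34.138*z^3 - 1.224*z^2 - 11.1006*z + 2.907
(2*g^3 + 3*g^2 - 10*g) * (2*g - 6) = 4*g^4 - 6*g^3 - 38*g^2 + 60*g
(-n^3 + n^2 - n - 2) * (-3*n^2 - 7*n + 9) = 3*n^5 + 4*n^4 - 13*n^3 + 22*n^2 + 5*n - 18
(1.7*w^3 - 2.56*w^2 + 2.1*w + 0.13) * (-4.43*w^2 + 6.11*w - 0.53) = -7.531*w^5 + 21.7278*w^4 - 25.8456*w^3 + 13.6119*w^2 - 0.3187*w - 0.0689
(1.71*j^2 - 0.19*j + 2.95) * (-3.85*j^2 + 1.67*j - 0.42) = -6.5835*j^4 + 3.5872*j^3 - 12.393*j^2 + 5.0063*j - 1.239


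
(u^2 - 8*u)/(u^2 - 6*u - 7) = u*(8 - u)/(-u^2 + 6*u + 7)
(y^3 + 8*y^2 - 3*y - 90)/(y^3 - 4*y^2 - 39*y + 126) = (y + 5)/(y - 7)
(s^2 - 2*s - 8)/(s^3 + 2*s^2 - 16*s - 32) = 1/(s + 4)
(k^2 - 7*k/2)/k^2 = (k - 7/2)/k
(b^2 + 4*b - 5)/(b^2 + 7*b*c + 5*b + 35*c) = (b - 1)/(b + 7*c)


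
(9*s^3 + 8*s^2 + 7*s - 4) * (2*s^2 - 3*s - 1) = 18*s^5 - 11*s^4 - 19*s^3 - 37*s^2 + 5*s + 4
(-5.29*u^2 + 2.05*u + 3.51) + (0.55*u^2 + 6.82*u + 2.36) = -4.74*u^2 + 8.87*u + 5.87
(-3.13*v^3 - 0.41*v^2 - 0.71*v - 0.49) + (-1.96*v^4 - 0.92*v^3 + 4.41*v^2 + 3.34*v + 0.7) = -1.96*v^4 - 4.05*v^3 + 4.0*v^2 + 2.63*v + 0.21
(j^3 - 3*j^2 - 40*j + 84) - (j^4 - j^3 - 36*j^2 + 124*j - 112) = -j^4 + 2*j^3 + 33*j^2 - 164*j + 196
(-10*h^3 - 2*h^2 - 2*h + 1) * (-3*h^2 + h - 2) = 30*h^5 - 4*h^4 + 24*h^3 - h^2 + 5*h - 2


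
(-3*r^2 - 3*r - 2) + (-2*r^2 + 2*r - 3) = -5*r^2 - r - 5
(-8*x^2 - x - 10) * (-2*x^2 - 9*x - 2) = 16*x^4 + 74*x^3 + 45*x^2 + 92*x + 20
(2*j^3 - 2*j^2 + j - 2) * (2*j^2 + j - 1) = 4*j^5 - 2*j^4 - 2*j^3 - j^2 - 3*j + 2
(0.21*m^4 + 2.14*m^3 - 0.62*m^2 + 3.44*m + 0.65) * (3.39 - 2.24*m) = -0.4704*m^5 - 4.0817*m^4 + 8.6434*m^3 - 9.8074*m^2 + 10.2056*m + 2.2035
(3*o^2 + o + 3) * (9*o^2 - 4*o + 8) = 27*o^4 - 3*o^3 + 47*o^2 - 4*o + 24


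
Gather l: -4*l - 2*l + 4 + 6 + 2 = 12 - 6*l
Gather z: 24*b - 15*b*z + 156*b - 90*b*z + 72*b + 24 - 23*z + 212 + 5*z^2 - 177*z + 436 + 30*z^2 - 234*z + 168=252*b + 35*z^2 + z*(-105*b - 434) + 840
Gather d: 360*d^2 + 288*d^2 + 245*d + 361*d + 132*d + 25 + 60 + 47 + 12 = 648*d^2 + 738*d + 144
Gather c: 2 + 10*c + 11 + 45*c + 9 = 55*c + 22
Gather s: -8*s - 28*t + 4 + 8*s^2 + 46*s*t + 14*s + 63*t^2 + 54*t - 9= 8*s^2 + s*(46*t + 6) + 63*t^2 + 26*t - 5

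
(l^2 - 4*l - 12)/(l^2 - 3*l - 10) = (l - 6)/(l - 5)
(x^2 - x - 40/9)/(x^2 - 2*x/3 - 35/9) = (3*x - 8)/(3*x - 7)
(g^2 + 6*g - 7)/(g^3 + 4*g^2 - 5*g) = (g + 7)/(g*(g + 5))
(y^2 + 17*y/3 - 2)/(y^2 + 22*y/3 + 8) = (3*y - 1)/(3*y + 4)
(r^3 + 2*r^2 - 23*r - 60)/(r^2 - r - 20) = r + 3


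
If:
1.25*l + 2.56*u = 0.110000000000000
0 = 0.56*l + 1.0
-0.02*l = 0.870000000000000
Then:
No Solution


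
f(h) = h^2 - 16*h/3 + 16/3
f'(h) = 2*h - 16/3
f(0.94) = 1.20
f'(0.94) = -3.45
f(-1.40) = 14.76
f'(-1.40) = -8.13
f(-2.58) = 25.75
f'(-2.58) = -10.49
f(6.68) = 14.33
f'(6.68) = 8.03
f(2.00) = -1.33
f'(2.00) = -1.33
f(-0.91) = 11.01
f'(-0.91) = -7.15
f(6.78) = 15.14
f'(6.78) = 8.23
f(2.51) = -1.75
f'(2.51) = -0.31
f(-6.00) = 73.33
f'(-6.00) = -17.33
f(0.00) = 5.33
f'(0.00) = -5.33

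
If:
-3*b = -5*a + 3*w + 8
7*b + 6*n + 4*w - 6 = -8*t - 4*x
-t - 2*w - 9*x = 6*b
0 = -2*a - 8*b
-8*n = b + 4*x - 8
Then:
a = 512/201 - 1136*x/201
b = 284*x/201 - 128/201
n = 217/201 - 136*x/201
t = 2525*x/603 - 368/603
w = 1336/603 - 6532*x/603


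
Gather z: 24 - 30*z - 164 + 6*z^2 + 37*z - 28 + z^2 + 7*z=7*z^2 + 14*z - 168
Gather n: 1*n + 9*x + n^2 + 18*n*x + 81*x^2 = n^2 + n*(18*x + 1) + 81*x^2 + 9*x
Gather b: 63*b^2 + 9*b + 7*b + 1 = 63*b^2 + 16*b + 1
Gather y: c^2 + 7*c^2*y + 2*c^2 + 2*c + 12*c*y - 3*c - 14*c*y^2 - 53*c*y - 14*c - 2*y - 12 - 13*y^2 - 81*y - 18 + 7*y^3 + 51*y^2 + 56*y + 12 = 3*c^2 - 15*c + 7*y^3 + y^2*(38 - 14*c) + y*(7*c^2 - 41*c - 27) - 18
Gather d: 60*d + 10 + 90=60*d + 100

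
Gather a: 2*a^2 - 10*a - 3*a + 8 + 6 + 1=2*a^2 - 13*a + 15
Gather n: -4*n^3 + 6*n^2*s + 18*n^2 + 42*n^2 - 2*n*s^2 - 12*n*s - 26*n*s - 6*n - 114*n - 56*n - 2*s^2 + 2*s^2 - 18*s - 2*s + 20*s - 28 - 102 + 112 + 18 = -4*n^3 + n^2*(6*s + 60) + n*(-2*s^2 - 38*s - 176)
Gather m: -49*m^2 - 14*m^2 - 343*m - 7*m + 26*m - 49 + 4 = -63*m^2 - 324*m - 45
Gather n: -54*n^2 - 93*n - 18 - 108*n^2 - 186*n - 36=-162*n^2 - 279*n - 54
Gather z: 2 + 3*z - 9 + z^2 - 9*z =z^2 - 6*z - 7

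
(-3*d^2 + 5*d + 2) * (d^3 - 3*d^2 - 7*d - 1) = -3*d^5 + 14*d^4 + 8*d^3 - 38*d^2 - 19*d - 2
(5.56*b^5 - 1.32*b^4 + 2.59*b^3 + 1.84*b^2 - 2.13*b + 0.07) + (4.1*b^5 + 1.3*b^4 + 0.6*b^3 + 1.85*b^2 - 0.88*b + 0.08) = 9.66*b^5 - 0.02*b^4 + 3.19*b^3 + 3.69*b^2 - 3.01*b + 0.15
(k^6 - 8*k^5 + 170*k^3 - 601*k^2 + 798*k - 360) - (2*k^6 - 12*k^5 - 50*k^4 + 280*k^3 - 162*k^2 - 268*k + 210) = -k^6 + 4*k^5 + 50*k^4 - 110*k^3 - 439*k^2 + 1066*k - 570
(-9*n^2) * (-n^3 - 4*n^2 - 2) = 9*n^5 + 36*n^4 + 18*n^2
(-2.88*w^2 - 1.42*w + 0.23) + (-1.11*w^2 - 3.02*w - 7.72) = -3.99*w^2 - 4.44*w - 7.49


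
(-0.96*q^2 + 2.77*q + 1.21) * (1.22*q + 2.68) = -1.1712*q^3 + 0.8066*q^2 + 8.8998*q + 3.2428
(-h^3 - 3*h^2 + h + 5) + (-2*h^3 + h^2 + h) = -3*h^3 - 2*h^2 + 2*h + 5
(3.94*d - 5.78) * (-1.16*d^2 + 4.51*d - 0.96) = -4.5704*d^3 + 24.4742*d^2 - 29.8502*d + 5.5488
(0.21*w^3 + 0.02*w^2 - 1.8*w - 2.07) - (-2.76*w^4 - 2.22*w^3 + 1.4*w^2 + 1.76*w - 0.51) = 2.76*w^4 + 2.43*w^3 - 1.38*w^2 - 3.56*w - 1.56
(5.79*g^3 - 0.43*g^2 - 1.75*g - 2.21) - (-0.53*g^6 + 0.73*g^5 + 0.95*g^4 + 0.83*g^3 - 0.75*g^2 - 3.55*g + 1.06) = 0.53*g^6 - 0.73*g^5 - 0.95*g^4 + 4.96*g^3 + 0.32*g^2 + 1.8*g - 3.27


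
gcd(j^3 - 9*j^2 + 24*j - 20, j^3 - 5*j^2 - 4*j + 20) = j^2 - 7*j + 10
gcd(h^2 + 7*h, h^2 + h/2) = h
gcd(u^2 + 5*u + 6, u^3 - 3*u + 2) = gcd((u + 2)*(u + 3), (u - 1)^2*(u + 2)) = u + 2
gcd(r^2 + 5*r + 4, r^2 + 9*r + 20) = r + 4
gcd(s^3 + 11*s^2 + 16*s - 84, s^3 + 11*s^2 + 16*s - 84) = s^3 + 11*s^2 + 16*s - 84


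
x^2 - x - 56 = (x - 8)*(x + 7)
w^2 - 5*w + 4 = (w - 4)*(w - 1)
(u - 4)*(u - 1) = u^2 - 5*u + 4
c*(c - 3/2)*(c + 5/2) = c^3 + c^2 - 15*c/4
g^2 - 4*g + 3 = (g - 3)*(g - 1)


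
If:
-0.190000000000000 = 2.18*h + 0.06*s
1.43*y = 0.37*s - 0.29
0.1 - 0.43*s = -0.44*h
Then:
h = -0.09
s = 0.14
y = -0.17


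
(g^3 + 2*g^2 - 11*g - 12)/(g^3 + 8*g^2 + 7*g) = (g^2 + g - 12)/(g*(g + 7))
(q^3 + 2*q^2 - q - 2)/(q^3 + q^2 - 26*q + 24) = (q^2 + 3*q + 2)/(q^2 + 2*q - 24)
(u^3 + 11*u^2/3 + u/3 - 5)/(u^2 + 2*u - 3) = u + 5/3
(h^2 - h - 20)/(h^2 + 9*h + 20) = (h - 5)/(h + 5)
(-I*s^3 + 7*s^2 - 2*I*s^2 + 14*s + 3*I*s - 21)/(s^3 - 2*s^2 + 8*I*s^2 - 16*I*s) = (-I*s^3 + s^2*(7 - 2*I) + s*(14 + 3*I) - 21)/(s*(s^2 + 2*s*(-1 + 4*I) - 16*I))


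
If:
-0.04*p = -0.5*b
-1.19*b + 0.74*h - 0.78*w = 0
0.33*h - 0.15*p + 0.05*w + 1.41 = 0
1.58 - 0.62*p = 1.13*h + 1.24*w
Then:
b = 0.57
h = -0.77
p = 7.17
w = -1.61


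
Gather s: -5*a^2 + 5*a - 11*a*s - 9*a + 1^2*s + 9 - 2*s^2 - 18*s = -5*a^2 - 4*a - 2*s^2 + s*(-11*a - 17) + 9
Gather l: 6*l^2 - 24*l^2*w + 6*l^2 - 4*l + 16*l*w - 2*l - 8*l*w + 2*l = l^2*(12 - 24*w) + l*(8*w - 4)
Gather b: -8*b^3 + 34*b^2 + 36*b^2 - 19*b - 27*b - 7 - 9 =-8*b^3 + 70*b^2 - 46*b - 16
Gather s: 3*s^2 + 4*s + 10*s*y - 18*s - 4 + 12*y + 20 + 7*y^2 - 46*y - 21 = 3*s^2 + s*(10*y - 14) + 7*y^2 - 34*y - 5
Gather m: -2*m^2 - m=-2*m^2 - m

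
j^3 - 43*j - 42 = (j - 7)*(j + 1)*(j + 6)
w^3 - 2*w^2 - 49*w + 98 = (w - 7)*(w - 2)*(w + 7)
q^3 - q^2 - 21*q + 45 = (q - 3)^2*(q + 5)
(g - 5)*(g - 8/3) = g^2 - 23*g/3 + 40/3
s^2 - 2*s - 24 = (s - 6)*(s + 4)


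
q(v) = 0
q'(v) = 0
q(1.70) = 0.00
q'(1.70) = 0.00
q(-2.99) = 0.00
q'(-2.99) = 0.00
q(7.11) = 0.00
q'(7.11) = 0.00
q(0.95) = 0.00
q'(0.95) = 0.00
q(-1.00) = 0.00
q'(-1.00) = 0.00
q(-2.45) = 0.00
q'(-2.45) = 0.00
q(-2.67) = 0.00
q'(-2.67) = 0.00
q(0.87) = 0.00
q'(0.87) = 0.00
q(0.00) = 0.00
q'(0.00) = 0.00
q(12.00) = 0.00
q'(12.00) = 0.00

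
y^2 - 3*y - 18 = (y - 6)*(y + 3)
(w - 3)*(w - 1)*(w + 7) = w^3 + 3*w^2 - 25*w + 21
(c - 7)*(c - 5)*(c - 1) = c^3 - 13*c^2 + 47*c - 35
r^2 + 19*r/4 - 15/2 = (r - 5/4)*(r + 6)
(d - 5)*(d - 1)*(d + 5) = d^3 - d^2 - 25*d + 25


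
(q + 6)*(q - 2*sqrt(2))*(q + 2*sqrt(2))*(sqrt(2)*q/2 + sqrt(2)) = sqrt(2)*q^4/2 + 4*sqrt(2)*q^3 + 2*sqrt(2)*q^2 - 32*sqrt(2)*q - 48*sqrt(2)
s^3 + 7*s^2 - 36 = (s - 2)*(s + 3)*(s + 6)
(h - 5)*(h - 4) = h^2 - 9*h + 20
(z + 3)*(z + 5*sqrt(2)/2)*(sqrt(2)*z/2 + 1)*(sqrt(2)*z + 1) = z^4 + 3*z^3 + 4*sqrt(2)*z^3 + 17*z^2/2 + 12*sqrt(2)*z^2 + 5*sqrt(2)*z/2 + 51*z/2 + 15*sqrt(2)/2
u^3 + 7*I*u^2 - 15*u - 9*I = (u + I)*(u + 3*I)^2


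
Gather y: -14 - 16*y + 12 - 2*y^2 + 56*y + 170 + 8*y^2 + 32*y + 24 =6*y^2 + 72*y + 192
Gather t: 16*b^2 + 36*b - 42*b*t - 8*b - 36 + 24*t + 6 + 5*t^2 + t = 16*b^2 + 28*b + 5*t^2 + t*(25 - 42*b) - 30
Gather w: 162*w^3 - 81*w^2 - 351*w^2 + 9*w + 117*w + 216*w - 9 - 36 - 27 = 162*w^3 - 432*w^2 + 342*w - 72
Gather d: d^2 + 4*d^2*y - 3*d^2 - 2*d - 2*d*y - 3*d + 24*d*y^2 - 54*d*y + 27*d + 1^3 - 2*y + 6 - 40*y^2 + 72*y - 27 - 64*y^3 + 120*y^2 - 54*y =d^2*(4*y - 2) + d*(24*y^2 - 56*y + 22) - 64*y^3 + 80*y^2 + 16*y - 20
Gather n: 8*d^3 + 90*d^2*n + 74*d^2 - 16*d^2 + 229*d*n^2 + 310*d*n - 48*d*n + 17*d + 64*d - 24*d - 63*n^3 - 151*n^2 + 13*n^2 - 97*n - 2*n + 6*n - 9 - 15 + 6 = 8*d^3 + 58*d^2 + 57*d - 63*n^3 + n^2*(229*d - 138) + n*(90*d^2 + 262*d - 93) - 18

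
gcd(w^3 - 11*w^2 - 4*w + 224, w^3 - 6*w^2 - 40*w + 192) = w - 8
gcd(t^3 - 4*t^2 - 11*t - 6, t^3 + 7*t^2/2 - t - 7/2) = t + 1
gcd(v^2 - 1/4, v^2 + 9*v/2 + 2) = v + 1/2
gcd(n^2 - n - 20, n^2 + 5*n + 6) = 1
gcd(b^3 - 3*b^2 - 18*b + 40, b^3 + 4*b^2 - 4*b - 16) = b^2 + 2*b - 8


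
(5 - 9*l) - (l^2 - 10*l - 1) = -l^2 + l + 6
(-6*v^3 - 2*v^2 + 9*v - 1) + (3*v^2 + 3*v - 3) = -6*v^3 + v^2 + 12*v - 4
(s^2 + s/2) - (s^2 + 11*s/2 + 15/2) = -5*s - 15/2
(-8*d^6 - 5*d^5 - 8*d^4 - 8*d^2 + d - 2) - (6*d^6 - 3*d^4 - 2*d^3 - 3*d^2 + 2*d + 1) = -14*d^6 - 5*d^5 - 5*d^4 + 2*d^3 - 5*d^2 - d - 3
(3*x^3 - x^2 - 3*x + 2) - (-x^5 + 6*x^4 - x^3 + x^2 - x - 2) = x^5 - 6*x^4 + 4*x^3 - 2*x^2 - 2*x + 4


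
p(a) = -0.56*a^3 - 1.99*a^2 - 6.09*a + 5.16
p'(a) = -1.68*a^2 - 3.98*a - 6.09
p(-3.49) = 25.98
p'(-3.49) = -12.66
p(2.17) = -23.15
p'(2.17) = -22.64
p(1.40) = -8.80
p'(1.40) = -14.95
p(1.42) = -9.10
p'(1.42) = -15.13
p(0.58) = 0.85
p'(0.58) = -8.96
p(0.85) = -1.80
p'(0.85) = -10.69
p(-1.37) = 11.21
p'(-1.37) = -3.79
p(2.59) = -33.69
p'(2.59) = -27.67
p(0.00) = 5.16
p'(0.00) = -6.09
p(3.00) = -46.14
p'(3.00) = -33.15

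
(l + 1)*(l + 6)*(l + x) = l^3 + l^2*x + 7*l^2 + 7*l*x + 6*l + 6*x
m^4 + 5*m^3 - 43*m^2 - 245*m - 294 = (m - 7)*(m + 2)*(m + 3)*(m + 7)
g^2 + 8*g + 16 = (g + 4)^2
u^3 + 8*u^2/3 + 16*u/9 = u*(u + 4/3)^2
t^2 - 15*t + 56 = (t - 8)*(t - 7)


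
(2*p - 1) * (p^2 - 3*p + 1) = 2*p^3 - 7*p^2 + 5*p - 1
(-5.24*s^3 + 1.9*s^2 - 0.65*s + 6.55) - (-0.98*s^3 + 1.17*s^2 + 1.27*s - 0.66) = -4.26*s^3 + 0.73*s^2 - 1.92*s + 7.21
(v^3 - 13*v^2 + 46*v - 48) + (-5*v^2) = v^3 - 18*v^2 + 46*v - 48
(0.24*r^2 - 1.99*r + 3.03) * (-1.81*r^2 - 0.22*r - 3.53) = -0.4344*r^4 + 3.5491*r^3 - 5.8937*r^2 + 6.3581*r - 10.6959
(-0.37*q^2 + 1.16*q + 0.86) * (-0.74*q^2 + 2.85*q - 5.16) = 0.2738*q^4 - 1.9129*q^3 + 4.5788*q^2 - 3.5346*q - 4.4376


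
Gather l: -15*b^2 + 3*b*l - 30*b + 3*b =-15*b^2 + 3*b*l - 27*b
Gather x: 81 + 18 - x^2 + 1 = 100 - x^2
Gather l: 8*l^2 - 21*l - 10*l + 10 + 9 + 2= 8*l^2 - 31*l + 21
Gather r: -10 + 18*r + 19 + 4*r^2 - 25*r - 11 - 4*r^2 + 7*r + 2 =0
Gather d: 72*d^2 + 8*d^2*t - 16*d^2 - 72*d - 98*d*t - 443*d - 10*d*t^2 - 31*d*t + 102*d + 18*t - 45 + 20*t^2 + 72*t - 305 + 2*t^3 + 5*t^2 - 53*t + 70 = d^2*(8*t + 56) + d*(-10*t^2 - 129*t - 413) + 2*t^3 + 25*t^2 + 37*t - 280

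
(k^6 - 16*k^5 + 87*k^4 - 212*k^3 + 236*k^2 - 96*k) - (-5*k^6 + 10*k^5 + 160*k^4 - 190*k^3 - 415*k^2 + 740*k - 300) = 6*k^6 - 26*k^5 - 73*k^4 - 22*k^3 + 651*k^2 - 836*k + 300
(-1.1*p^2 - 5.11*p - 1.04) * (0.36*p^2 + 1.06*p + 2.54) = -0.396*p^4 - 3.0056*p^3 - 8.585*p^2 - 14.0818*p - 2.6416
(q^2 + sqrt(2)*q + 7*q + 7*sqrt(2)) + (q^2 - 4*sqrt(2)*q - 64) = 2*q^2 - 3*sqrt(2)*q + 7*q - 64 + 7*sqrt(2)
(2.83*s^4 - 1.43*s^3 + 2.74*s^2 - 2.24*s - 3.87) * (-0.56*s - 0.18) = -1.5848*s^5 + 0.2914*s^4 - 1.277*s^3 + 0.7612*s^2 + 2.5704*s + 0.6966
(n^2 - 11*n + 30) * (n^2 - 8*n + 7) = n^4 - 19*n^3 + 125*n^2 - 317*n + 210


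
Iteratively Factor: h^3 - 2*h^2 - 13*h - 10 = (h - 5)*(h^2 + 3*h + 2) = (h - 5)*(h + 2)*(h + 1)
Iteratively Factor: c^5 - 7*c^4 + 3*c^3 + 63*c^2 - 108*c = (c - 3)*(c^4 - 4*c^3 - 9*c^2 + 36*c) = (c - 4)*(c - 3)*(c^3 - 9*c) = (c - 4)*(c - 3)^2*(c^2 + 3*c) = c*(c - 4)*(c - 3)^2*(c + 3)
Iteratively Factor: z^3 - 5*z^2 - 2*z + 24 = (z + 2)*(z^2 - 7*z + 12) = (z - 3)*(z + 2)*(z - 4)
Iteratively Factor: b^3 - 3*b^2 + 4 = (b + 1)*(b^2 - 4*b + 4) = (b - 2)*(b + 1)*(b - 2)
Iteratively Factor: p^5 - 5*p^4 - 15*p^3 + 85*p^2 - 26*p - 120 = (p + 4)*(p^4 - 9*p^3 + 21*p^2 + p - 30) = (p + 1)*(p + 4)*(p^3 - 10*p^2 + 31*p - 30) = (p - 2)*(p + 1)*(p + 4)*(p^2 - 8*p + 15) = (p - 3)*(p - 2)*(p + 1)*(p + 4)*(p - 5)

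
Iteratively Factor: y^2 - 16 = (y - 4)*(y + 4)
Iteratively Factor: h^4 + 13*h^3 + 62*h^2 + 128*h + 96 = (h + 4)*(h^3 + 9*h^2 + 26*h + 24) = (h + 2)*(h + 4)*(h^2 + 7*h + 12) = (h + 2)*(h + 4)^2*(h + 3)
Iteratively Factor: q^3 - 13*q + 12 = (q + 4)*(q^2 - 4*q + 3) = (q - 1)*(q + 4)*(q - 3)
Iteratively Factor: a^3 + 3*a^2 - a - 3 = (a - 1)*(a^2 + 4*a + 3) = (a - 1)*(a + 1)*(a + 3)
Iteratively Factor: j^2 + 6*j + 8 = (j + 4)*(j + 2)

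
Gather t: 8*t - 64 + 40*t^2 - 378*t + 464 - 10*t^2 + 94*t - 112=30*t^2 - 276*t + 288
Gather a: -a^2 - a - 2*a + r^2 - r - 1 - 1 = -a^2 - 3*a + r^2 - r - 2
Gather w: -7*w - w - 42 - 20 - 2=-8*w - 64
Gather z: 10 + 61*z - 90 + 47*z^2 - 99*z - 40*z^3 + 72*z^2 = -40*z^3 + 119*z^2 - 38*z - 80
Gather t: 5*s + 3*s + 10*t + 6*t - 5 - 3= 8*s + 16*t - 8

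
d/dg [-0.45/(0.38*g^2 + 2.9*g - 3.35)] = (0.342*g + 1.305)/(0.38*g^2 + 2.9*g - 3.35)^2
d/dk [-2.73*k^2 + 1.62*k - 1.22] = 1.62 - 5.46*k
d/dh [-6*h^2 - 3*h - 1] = -12*h - 3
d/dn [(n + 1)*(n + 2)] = 2*n + 3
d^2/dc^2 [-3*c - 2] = 0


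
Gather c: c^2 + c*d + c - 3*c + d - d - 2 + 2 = c^2 + c*(d - 2)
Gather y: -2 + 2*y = 2*y - 2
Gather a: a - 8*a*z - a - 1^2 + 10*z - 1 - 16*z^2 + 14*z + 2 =-8*a*z - 16*z^2 + 24*z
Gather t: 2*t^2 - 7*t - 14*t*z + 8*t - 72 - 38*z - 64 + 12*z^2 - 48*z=2*t^2 + t*(1 - 14*z) + 12*z^2 - 86*z - 136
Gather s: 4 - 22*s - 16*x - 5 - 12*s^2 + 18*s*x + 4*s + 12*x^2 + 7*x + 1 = -12*s^2 + s*(18*x - 18) + 12*x^2 - 9*x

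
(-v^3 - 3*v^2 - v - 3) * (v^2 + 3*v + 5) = -v^5 - 6*v^4 - 15*v^3 - 21*v^2 - 14*v - 15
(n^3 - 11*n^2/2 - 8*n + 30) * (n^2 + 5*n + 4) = n^5 - n^4/2 - 63*n^3/2 - 32*n^2 + 118*n + 120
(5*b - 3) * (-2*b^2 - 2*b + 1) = -10*b^3 - 4*b^2 + 11*b - 3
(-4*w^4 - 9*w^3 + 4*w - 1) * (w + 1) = -4*w^5 - 13*w^4 - 9*w^3 + 4*w^2 + 3*w - 1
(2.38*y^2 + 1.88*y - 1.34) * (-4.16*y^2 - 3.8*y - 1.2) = -9.9008*y^4 - 16.8648*y^3 - 4.4256*y^2 + 2.836*y + 1.608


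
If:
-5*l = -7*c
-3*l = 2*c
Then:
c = 0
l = 0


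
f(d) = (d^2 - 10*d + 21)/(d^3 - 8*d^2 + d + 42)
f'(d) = (2*d - 10)/(d^3 - 8*d^2 + d + 42) + (-3*d^2 + 16*d - 1)*(d^2 - 10*d + 21)/(d^3 - 8*d^2 + d + 42)^2 = -1/(d^2 + 4*d + 4)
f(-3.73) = -0.58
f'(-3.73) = -0.33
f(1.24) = 0.31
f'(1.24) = -0.10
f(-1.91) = 11.11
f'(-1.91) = -123.46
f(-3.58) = -0.63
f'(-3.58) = -0.40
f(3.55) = 0.18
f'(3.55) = -0.03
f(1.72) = 0.27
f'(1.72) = -0.07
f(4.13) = 0.16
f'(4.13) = -0.03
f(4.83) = 0.15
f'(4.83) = -0.02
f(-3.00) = -1.00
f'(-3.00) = -1.00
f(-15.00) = -0.08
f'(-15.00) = -0.00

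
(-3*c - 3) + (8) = 5 - 3*c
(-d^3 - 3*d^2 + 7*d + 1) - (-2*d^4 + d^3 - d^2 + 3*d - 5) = 2*d^4 - 2*d^3 - 2*d^2 + 4*d + 6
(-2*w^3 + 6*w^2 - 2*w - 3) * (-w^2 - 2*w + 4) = 2*w^5 - 2*w^4 - 18*w^3 + 31*w^2 - 2*w - 12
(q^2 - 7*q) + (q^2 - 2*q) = 2*q^2 - 9*q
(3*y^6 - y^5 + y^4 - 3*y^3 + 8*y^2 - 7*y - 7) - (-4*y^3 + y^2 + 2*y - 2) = 3*y^6 - y^5 + y^4 + y^3 + 7*y^2 - 9*y - 5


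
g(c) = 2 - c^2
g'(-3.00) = 6.00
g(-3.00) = -7.00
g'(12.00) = -24.00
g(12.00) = -142.00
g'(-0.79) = 1.58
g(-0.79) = 1.38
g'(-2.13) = 4.26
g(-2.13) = -2.54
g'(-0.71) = 1.42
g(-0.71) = 1.50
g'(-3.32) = 6.64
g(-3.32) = -9.02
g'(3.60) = -7.20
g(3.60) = -10.96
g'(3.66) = -7.32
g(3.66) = -11.40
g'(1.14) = -2.28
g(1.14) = 0.70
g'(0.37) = -0.74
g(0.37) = 1.86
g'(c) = -2*c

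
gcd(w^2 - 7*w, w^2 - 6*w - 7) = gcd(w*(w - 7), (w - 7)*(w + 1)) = w - 7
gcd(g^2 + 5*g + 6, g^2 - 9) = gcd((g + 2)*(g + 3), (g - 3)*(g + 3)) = g + 3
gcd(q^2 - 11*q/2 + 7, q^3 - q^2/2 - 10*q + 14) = q - 2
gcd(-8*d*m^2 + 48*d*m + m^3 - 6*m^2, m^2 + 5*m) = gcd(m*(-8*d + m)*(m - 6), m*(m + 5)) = m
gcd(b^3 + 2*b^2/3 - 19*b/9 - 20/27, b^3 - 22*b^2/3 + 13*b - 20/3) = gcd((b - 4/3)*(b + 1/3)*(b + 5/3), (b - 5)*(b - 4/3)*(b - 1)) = b - 4/3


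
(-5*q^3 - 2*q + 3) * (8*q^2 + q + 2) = -40*q^5 - 5*q^4 - 26*q^3 + 22*q^2 - q + 6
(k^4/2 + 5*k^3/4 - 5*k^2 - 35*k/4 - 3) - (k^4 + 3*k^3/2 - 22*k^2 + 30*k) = -k^4/2 - k^3/4 + 17*k^2 - 155*k/4 - 3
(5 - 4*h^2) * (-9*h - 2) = 36*h^3 + 8*h^2 - 45*h - 10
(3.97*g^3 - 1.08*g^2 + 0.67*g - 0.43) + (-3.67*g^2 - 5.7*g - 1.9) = 3.97*g^3 - 4.75*g^2 - 5.03*g - 2.33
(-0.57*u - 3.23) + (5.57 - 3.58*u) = 2.34 - 4.15*u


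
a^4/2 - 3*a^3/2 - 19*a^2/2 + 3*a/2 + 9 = (a/2 + 1/2)*(a - 6)*(a - 1)*(a + 3)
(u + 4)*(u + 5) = u^2 + 9*u + 20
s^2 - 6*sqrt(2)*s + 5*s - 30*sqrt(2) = (s + 5)*(s - 6*sqrt(2))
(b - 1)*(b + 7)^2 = b^3 + 13*b^2 + 35*b - 49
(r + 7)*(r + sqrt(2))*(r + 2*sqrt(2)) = r^3 + 3*sqrt(2)*r^2 + 7*r^2 + 4*r + 21*sqrt(2)*r + 28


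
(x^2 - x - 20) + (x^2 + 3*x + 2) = 2*x^2 + 2*x - 18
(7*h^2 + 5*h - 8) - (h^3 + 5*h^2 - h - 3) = -h^3 + 2*h^2 + 6*h - 5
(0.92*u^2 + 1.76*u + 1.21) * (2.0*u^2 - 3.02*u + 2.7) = 1.84*u^4 + 0.7416*u^3 - 0.4112*u^2 + 1.0978*u + 3.267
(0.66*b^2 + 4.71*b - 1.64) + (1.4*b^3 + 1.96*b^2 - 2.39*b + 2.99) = 1.4*b^3 + 2.62*b^2 + 2.32*b + 1.35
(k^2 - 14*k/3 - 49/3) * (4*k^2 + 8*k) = 4*k^4 - 32*k^3/3 - 308*k^2/3 - 392*k/3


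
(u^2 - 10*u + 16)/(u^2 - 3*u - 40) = (u - 2)/(u + 5)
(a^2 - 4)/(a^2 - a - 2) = (a + 2)/(a + 1)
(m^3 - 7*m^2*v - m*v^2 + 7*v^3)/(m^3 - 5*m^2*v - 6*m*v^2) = (-m^2 + 8*m*v - 7*v^2)/(m*(-m + 6*v))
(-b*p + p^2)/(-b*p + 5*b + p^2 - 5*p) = p/(p - 5)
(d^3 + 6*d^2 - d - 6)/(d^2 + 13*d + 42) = (d^2 - 1)/(d + 7)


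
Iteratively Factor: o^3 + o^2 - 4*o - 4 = (o + 2)*(o^2 - o - 2) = (o - 2)*(o + 2)*(o + 1)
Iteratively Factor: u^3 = (u)*(u^2) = u^2*(u)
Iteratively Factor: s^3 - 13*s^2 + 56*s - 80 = (s - 4)*(s^2 - 9*s + 20) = (s - 5)*(s - 4)*(s - 4)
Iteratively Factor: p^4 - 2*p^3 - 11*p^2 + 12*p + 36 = (p + 2)*(p^3 - 4*p^2 - 3*p + 18) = (p - 3)*(p + 2)*(p^2 - p - 6) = (p - 3)^2*(p + 2)*(p + 2)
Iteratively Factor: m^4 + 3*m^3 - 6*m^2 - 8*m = (m + 4)*(m^3 - m^2 - 2*m) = m*(m + 4)*(m^2 - m - 2) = m*(m + 1)*(m + 4)*(m - 2)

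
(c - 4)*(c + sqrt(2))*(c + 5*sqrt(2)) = c^3 - 4*c^2 + 6*sqrt(2)*c^2 - 24*sqrt(2)*c + 10*c - 40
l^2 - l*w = l*(l - w)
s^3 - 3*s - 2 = (s - 2)*(s + 1)^2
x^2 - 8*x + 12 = (x - 6)*(x - 2)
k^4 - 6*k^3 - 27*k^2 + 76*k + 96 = (k - 8)*(k - 3)*(k + 1)*(k + 4)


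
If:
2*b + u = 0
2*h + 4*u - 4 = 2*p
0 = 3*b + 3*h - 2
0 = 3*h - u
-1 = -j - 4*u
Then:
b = 2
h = -4/3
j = 17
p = -34/3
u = -4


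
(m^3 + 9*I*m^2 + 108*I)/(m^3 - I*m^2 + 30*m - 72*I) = (m + 6*I)/(m - 4*I)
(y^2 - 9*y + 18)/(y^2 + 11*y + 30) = (y^2 - 9*y + 18)/(y^2 + 11*y + 30)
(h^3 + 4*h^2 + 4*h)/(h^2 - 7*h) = (h^2 + 4*h + 4)/(h - 7)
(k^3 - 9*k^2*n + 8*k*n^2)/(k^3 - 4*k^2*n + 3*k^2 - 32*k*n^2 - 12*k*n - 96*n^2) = k*(k - n)/(k^2 + 4*k*n + 3*k + 12*n)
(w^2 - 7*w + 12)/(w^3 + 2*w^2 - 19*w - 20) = (w - 3)/(w^2 + 6*w + 5)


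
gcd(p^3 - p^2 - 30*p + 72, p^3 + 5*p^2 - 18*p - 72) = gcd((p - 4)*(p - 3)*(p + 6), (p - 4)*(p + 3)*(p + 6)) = p^2 + 2*p - 24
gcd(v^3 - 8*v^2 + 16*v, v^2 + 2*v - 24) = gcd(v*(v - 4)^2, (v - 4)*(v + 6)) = v - 4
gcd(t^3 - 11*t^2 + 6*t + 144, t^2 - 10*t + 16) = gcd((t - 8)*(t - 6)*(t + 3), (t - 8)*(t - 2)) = t - 8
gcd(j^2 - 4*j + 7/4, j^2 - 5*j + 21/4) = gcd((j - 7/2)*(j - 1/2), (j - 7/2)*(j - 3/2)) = j - 7/2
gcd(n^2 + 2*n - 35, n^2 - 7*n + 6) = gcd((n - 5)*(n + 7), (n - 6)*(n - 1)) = 1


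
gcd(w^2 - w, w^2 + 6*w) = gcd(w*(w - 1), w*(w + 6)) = w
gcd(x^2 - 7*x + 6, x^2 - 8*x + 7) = x - 1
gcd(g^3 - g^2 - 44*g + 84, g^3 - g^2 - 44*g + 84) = g^3 - g^2 - 44*g + 84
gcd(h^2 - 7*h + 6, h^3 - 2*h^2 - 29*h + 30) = h^2 - 7*h + 6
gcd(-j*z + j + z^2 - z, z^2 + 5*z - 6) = z - 1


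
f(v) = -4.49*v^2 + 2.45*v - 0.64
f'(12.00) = -105.31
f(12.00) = -617.80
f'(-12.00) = 110.21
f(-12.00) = -676.60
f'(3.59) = -29.79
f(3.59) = -49.71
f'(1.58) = -11.74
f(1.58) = -7.98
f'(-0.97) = 11.16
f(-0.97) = -7.24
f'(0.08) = 1.73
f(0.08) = -0.47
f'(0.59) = -2.85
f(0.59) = -0.76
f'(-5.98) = 56.15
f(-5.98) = -175.86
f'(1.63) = -12.19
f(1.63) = -8.58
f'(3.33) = -27.45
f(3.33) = -42.27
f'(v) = 2.45 - 8.98*v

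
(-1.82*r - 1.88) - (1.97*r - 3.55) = 1.67 - 3.79*r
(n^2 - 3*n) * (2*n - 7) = 2*n^3 - 13*n^2 + 21*n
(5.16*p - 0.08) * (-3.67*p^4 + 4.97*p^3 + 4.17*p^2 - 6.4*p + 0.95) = -18.9372*p^5 + 25.9388*p^4 + 21.1196*p^3 - 33.3576*p^2 + 5.414*p - 0.076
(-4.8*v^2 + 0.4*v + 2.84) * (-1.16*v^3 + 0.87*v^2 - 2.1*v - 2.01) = 5.568*v^5 - 4.64*v^4 + 7.1336*v^3 + 11.2788*v^2 - 6.768*v - 5.7084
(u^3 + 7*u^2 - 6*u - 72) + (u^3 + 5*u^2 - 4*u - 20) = 2*u^3 + 12*u^2 - 10*u - 92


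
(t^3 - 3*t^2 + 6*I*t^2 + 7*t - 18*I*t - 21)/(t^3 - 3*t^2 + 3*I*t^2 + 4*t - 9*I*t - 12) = (t + 7*I)/(t + 4*I)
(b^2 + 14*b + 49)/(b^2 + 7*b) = (b + 7)/b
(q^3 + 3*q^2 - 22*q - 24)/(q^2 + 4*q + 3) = (q^2 + 2*q - 24)/(q + 3)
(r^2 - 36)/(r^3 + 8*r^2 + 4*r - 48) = (r - 6)/(r^2 + 2*r - 8)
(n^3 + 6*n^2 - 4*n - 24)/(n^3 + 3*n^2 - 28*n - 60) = (n - 2)/(n - 5)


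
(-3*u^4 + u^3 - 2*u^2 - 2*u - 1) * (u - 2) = -3*u^5 + 7*u^4 - 4*u^3 + 2*u^2 + 3*u + 2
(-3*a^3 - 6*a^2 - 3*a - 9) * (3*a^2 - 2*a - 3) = -9*a^5 - 12*a^4 + 12*a^3 - 3*a^2 + 27*a + 27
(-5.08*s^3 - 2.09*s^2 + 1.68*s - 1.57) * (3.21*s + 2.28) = -16.3068*s^4 - 18.2913*s^3 + 0.6276*s^2 - 1.2093*s - 3.5796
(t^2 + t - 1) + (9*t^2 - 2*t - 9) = 10*t^2 - t - 10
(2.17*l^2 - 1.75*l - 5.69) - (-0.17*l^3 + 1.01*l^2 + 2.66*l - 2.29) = 0.17*l^3 + 1.16*l^2 - 4.41*l - 3.4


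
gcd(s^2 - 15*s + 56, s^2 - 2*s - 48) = s - 8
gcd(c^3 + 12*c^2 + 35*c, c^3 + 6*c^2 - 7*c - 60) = c + 5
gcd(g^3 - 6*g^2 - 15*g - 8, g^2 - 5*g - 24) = g - 8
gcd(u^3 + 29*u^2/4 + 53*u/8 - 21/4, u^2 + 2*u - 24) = u + 6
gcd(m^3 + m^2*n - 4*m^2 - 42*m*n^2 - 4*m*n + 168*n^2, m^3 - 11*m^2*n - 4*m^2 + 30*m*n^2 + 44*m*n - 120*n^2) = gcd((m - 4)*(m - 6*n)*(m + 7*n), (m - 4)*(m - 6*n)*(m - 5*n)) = m^2 - 6*m*n - 4*m + 24*n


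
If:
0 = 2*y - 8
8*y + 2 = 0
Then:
No Solution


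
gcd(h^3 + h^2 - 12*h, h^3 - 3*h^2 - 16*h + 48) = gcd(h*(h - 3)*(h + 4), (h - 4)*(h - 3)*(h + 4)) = h^2 + h - 12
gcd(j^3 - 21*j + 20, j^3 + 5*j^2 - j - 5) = j^2 + 4*j - 5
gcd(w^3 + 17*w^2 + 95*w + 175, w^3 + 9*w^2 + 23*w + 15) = w + 5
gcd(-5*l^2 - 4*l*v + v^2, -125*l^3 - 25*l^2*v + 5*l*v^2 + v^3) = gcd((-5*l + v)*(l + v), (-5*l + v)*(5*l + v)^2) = -5*l + v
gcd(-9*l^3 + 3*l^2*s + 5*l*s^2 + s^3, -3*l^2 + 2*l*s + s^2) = -3*l^2 + 2*l*s + s^2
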